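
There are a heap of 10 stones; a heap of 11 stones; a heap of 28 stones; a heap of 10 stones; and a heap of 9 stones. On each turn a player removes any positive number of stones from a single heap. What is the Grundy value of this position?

30

In binary:
  01010  (10)
  01011  (11)
  11100  (28)
  01010  (10)
  01001  (9)
  -----
  11110  (30)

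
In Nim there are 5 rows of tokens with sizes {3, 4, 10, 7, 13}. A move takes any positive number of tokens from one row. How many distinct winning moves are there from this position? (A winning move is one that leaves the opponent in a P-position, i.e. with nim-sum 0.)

Nim-sum: 3 ⊕ 4 ⊕ 10 ⊕ 7 ⊕ 13 = 7.
The overall nim-sum is X = 7. A row of size p has a winning move iff p XOR X < p (reduce it to p XOR X).
  3: 3 XOR 7 = 4 ≥ 3 — no move.
  4: 4 XOR 7 = 3 < 4 — winning move (to 3).
  10: 10 XOR 7 = 13 ≥ 10 — no move.
  7: 7 XOR 7 = 0 < 7 — winning move (to 0).
  13: 13 XOR 7 = 10 < 13 — winning move (to 10).
That gives 3 winning moves.

3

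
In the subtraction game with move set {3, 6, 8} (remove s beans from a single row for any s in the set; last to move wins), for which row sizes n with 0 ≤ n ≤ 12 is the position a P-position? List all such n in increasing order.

Grundy values for subtraction set {3, 6, 8}:
g(0) = mex{} = 0
g(1) = mex{} = 0
g(2) = mex{} = 0
g(3) = mex{0} = 1
g(4) = mex{0} = 1
g(5) = mex{0} = 1
g(6) = mex{0,1} = 2
g(7) = mex{0,1} = 2
g(8) = mex{0,1} = 2
g(9) = mex{0,1,2} = 3
g(10) = mex{0,1,2} = 3
g(11) = mex{1,2} = 0
g(12) = mex{1,2,3} = 0
The P-positions (g = 0) in 0..12 are 0, 1, 2, 11, 12.

0, 1, 2, 11, 12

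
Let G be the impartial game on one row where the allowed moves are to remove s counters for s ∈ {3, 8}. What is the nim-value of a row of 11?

0

Grundy values for subtraction set {3, 8}:
g(0) = mex{} = 0
g(1) = mex{} = 0
g(2) = mex{} = 0
g(3) = mex{0} = 1
g(4) = mex{0} = 1
g(5) = mex{0} = 1
g(6) = mex{1} = 0
g(7) = mex{1} = 0
g(8) = mex{0,1} = 2
g(9) = mex{0} = 1
g(10) = mex{0} = 1
g(11) = mex{1,2} = 0
So g(11) = 0.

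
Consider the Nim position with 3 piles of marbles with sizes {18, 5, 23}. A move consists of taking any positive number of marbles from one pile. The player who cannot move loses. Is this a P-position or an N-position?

In binary:
  10010  (18)
  00101  (5)
  10111  (23)
  -----
  00000  (0)
The nim-sum is 0, so this is a P-position: the player to move is in a losing position under optimal play.

P-position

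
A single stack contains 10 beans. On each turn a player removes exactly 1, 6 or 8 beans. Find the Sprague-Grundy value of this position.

1

Grundy values for subtraction set {1, 6, 8}:
k:     0  1  2  3  4  5  6  7  8  9 10
g(k):  0  1  0  1  0  1  2  0  1  0  1
So g(10) = 1.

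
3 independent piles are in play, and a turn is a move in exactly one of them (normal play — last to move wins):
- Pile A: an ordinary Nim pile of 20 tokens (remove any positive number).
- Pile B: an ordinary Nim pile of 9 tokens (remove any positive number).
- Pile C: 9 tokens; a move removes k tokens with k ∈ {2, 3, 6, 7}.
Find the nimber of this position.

29

Pile A is a plain Nim pile of size 20, so its Grundy value is 20.
Pile B is a plain Nim pile of size 9, so its Grundy value is 9.
Build the Grundy sequence for pile C with g(k) = mex{g(k−s) : s ∈ {2, 3, 6, 7}, s ≤ k}:
g(0) = mex{} = 0
g(1) = mex{} = 0
g(2) = mex{0} = 1
g(3) = mex{0} = 1
g(4) = mex{0,1} = 2
g(5) = mex{1} = 0
g(6) = mex{0,1,2} = 3
g(7) = mex{0,2} = 1
g(8) = mex{0,1,3} = 2
g(9) = mex{1,3} = 0
So g(9) = 0.
By the Sprague-Grundy theorem, the Grundy value of a sum of independent games is the XOR of the component values.
Combined value = 20 XOR 9 XOR 0 = 29.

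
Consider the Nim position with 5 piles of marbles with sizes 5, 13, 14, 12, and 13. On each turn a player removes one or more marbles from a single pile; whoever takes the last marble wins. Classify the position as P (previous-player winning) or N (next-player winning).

N-position

Bitwise XOR of the heap sizes:
  0101  (5)
  1101  (13)
  1110  (14)
  1100  (12)
  1101  (13)
  ----
  0111  (7)
The nim-sum is 7 ≠ 0, so this is an N-position: the player to move can win.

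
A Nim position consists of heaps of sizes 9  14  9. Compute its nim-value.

14

In binary:
  1001  (9)
  1110  (14)
  1001  (9)
  ----
  1110  (14)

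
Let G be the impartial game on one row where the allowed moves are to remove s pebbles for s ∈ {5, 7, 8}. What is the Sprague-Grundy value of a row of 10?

Grundy values for subtraction set {5, 7, 8}:
k:     0  1  2  3  4  5  6  7  8  9 10
g(k):  0  0  0  0  0  1  1  1  1  1  2
So g(10) = 2.

2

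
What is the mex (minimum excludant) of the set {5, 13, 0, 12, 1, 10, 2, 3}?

The values 0, 1, 2, 3 are all present; 4 is the first non-negative integer missing from the set.

4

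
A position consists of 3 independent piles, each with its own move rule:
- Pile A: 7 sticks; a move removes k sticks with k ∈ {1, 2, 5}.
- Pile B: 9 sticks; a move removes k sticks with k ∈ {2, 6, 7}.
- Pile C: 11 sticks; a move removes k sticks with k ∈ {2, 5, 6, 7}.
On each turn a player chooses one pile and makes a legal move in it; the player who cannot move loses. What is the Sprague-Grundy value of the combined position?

Build the Grundy sequence for pile A with g(k) = mex{g(k−s) : s ∈ {1, 2, 5}, s ≤ k}:
k:     0  1  2  3  4  5  6  7
g(k):  0  1  2  0  1  2  0  1
So g(7) = 1.
Grundy values for pile B (subtraction set {2, 6, 7}):
k:     0  1  2  3  4  5  6  7  8  9
g(k):  0  0  1  1  0  0  1  1  2  0
So g(9) = 0.
Grundy values for pile C (subtraction set {2, 5, 6, 7}):
k:     0  1  2  3  4  5  6  7  8  9 10 11
g(k):  0  0  1  1  0  2  1  3  2  2  3  3
So g(11) = 3.
By the Sprague-Grundy theorem, the Grundy value of a sum of independent games is the XOR of the component values.
Combined value = 1 XOR 0 XOR 3 = 2.

2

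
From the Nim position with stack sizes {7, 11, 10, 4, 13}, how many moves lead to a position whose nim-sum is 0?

Compute the nim-sum pairwise:
7 ^ 11 = 12
12 ^ 10 = 6
6 ^ 4 = 2
2 ^ 13 = 15
The overall nim-sum is X = 15. A stack of size p has a winning move iff p XOR X < p (reduce it to p XOR X).
  7: 7 XOR 15 = 8 ≥ 7 — no move.
  11: 11 XOR 15 = 4 < 11 — winning move (to 4).
  10: 10 XOR 15 = 5 < 10 — winning move (to 5).
  4: 4 XOR 15 = 11 ≥ 4 — no move.
  13: 13 XOR 15 = 2 < 13 — winning move (to 2).
That gives 3 winning moves.

3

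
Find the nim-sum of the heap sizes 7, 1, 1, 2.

Nim-sum: 7 XOR 1 XOR 1 XOR 2 = 5.

5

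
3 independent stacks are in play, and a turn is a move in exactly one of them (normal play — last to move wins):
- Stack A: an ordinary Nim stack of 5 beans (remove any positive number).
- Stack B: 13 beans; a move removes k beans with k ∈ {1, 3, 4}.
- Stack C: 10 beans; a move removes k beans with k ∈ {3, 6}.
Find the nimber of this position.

Stack A is a plain Nim stack of size 5, so its Grundy value is 5.
Grundy values for stack B (subtraction set {1, 3, 4}):
g(0) = mex{} = 0
g(1) = mex{0} = 1
g(2) = mex{1} = 0
g(3) = mex{0} = 1
g(4) = mex{0,1} = 2
g(5) = mex{0,1,2} = 3
g(6) = mex{0,1,3} = 2
g(7) = mex{1,2} = 0
g(8) = mex{0,2,3} = 1
g(9) = mex{1,2,3} = 0
g(10) = mex{0,2} = 1
g(11) = mex{0,1} = 2
g(12) = mex{0,1,2} = 3
g(13) = mex{0,1,3} = 2
So g(13) = 2.
Grundy values for stack C (subtraction set {3, 6}):
g(0) = mex{} = 0
g(1) = mex{} = 0
g(2) = mex{} = 0
g(3) = mex{0} = 1
g(4) = mex{0} = 1
g(5) = mex{0} = 1
g(6) = mex{0,1} = 2
g(7) = mex{0,1} = 2
g(8) = mex{0,1} = 2
g(9) = mex{1,2} = 0
g(10) = mex{1,2} = 0
So g(10) = 0.
The value of a disjunctive sum is the nim-sum of the parts.
Combined value = 5 ⊕ 2 ⊕ 0 = 7.

7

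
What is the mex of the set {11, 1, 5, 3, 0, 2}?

The values 0, 1, 2, 3 are all present; 4 is the first non-negative integer missing from the set.

4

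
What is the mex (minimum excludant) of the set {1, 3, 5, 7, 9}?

0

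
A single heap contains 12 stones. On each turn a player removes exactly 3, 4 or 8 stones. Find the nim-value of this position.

0

Grundy values for subtraction set {3, 4, 8}:
g(0) = mex{} = 0
g(1) = mex{} = 0
g(2) = mex{} = 0
g(3) = mex{0} = 1
g(4) = mex{0} = 1
g(5) = mex{0} = 1
g(6) = mex{0,1} = 2
g(7) = mex{1} = 0
g(8) = mex{0,1} = 2
g(9) = mex{0,1,2} = 3
g(10) = mex{0,2} = 1
g(11) = mex{0,1,2} = 3
g(12) = mex{1,2,3} = 0
So g(12) = 0.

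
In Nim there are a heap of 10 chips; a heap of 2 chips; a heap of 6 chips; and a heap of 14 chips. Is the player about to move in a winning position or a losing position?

Losing position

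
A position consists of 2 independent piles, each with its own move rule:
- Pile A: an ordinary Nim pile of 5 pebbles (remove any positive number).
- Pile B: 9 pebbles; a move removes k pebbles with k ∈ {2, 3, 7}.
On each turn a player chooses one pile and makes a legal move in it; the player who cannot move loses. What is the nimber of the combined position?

Pile A is a plain Nim pile of size 5, so its Grundy value is 5.
For pile B, compute g(0), g(1), … with moves {2, 3, 7}:
k:     0  1  2  3  4  5  6  7  8  9
g(k):  0  0  1  1  2  0  0  1  1  2
So g(9) = 2.
The value of a disjunctive sum is the nim-sum of the parts.
Combined value = 5 ⊕ 2 = 7.

7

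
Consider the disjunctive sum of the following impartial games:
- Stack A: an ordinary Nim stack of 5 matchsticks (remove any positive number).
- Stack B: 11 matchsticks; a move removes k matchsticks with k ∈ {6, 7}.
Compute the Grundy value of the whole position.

4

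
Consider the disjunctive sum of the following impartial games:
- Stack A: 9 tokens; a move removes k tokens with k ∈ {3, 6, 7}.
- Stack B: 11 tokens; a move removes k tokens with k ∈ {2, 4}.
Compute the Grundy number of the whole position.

1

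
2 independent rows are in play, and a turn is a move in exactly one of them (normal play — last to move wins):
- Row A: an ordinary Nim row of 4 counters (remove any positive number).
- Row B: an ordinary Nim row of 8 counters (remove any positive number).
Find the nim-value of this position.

12

Row A is a plain Nim row of size 4, so its Grundy value is 4.
Row B is a plain Nim row of size 8, so its Grundy value is 8.
The value of a disjunctive sum is the nim-sum of the parts.
Combined value = 4 XOR 8 = 12.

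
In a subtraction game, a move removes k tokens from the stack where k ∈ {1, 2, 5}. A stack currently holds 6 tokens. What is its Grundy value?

0

Grundy values for subtraction set {1, 2, 5}:
g(0) = mex{} = 0
g(1) = mex{0} = 1
g(2) = mex{0,1} = 2
g(3) = mex{1,2} = 0
g(4) = mex{0,2} = 1
g(5) = mex{0,1} = 2
g(6) = mex{1,2} = 0
So g(6) = 0.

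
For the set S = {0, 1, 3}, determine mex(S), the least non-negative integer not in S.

The values 0, 1 are all present; 2 is the first non-negative integer missing from the set.

2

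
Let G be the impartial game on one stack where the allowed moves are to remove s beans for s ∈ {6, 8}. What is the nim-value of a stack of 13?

2

Grundy values for subtraction set {6, 8}:
g(0) = mex{} = 0
g(1) = mex{} = 0
g(2) = mex{} = 0
g(3) = mex{} = 0
g(4) = mex{} = 0
g(5) = mex{} = 0
g(6) = mex{0} = 1
g(7) = mex{0} = 1
g(8) = mex{0} = 1
g(9) = mex{0} = 1
g(10) = mex{0} = 1
g(11) = mex{0} = 1
g(12) = mex{0,1} = 2
g(13) = mex{0,1} = 2
So g(13) = 2.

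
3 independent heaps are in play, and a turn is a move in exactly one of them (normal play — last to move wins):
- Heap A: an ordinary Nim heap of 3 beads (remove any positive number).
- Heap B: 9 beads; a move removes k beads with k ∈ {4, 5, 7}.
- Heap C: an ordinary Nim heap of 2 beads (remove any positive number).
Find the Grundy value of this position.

3

Heap A is a plain Nim heap of size 3, so its Grundy value is 3.
Grundy values for heap B (subtraction set {4, 5, 7}):
k:     0  1  2  3  4  5  6  7  8  9
g(k):  0  0  0  0  1  1  1  1  2  2
So g(9) = 2.
Heap C is a plain Nim heap of size 2, so its Grundy value is 2.
By the Sprague-Grundy theorem, the Grundy value of a sum of independent games is the XOR of the component values.
Combined value = 3 ⊕ 2 ⊕ 2 = 3.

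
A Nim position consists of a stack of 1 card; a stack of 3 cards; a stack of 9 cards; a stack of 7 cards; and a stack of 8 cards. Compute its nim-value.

Compute the nim-sum pairwise:
1 ⊕ 3 = 2
2 ⊕ 9 = 11
11 ⊕ 7 = 12
12 ⊕ 8 = 4

4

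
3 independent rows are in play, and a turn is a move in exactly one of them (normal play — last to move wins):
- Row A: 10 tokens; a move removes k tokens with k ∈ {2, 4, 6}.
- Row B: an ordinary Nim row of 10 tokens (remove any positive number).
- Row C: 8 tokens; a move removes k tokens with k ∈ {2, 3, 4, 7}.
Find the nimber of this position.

Grundy values for row A (subtraction set {2, 4, 6}):
g(0) = mex{} = 0
g(1) = mex{} = 0
g(2) = mex{0} = 1
g(3) = mex{0} = 1
g(4) = mex{0,1} = 2
g(5) = mex{0,1} = 2
g(6) = mex{0,1,2} = 3
g(7) = mex{0,1,2} = 3
g(8) = mex{1,2,3} = 0
g(9) = mex{1,2,3} = 0
g(10) = mex{0,2,3} = 1
So g(10) = 1.
Row B is a plain Nim row of size 10, so its Grundy value is 10.
For row C, compute g(0), g(1), … with moves {2, 3, 4, 7}:
k:     0  1  2  3  4  5  6  7  8
g(k):  0  0  1  1  2  2  0  3  1
So g(8) = 1.
By the Sprague-Grundy theorem, the Grundy value of a sum of independent games is the XOR of the component values.
Combined value = 1 XOR 10 XOR 1 = 10.

10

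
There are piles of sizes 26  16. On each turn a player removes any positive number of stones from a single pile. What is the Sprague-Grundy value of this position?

10

Compute the nim-sum pairwise:
26 ^ 16 = 10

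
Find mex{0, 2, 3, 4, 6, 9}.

1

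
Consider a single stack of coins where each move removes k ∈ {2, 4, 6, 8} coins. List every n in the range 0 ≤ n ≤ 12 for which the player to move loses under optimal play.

0, 1, 10, 11

Compute g(0), g(1), … for moves {2, 4, 6, 8}:
g(0) = mex{} = 0
g(1) = mex{} = 0
g(2) = mex{0} = 1
g(3) = mex{0} = 1
g(4) = mex{0,1} = 2
g(5) = mex{0,1} = 2
g(6) = mex{0,1,2} = 3
g(7) = mex{0,1,2} = 3
g(8) = mex{0,1,2,3} = 4
g(9) = mex{0,1,2,3} = 4
g(10) = mex{1,2,3,4} = 0
g(11) = mex{1,2,3,4} = 0
g(12) = mex{0,2,3,4} = 1
The P-positions (g = 0) in 0..12 are 0, 1, 10, 11.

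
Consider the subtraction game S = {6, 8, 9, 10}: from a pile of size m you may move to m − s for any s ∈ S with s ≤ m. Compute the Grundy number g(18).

0

Compute g(0), g(1), … for moves {6, 8, 9, 10}:
k:     0  1  2  3  4  5  6  7  8  9 10 11 12 13 14 15 16 17 18
g(k):  0  0  0  0  0  0  1  1  1  1  1  1  2  2  2  2  0  0  0
So g(18) = 0.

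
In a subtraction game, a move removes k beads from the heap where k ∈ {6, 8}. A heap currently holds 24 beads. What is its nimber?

1

Compute g(0), g(1), … for moves {6, 8}:
k:     0  1  2  3  4  5  6  7  8  9 10 11 12 13 14 15 16 17 18 19 20 21 22 23 24
g(k):  0  0  0  0  0  0  1  1  1  1  1  1  2  2  0  0  0  0  0  0  1  1  1  1  1
So g(24) = 1.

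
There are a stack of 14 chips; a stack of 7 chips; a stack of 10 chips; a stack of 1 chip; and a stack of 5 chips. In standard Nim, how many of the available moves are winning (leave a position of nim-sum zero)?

3

Write each in binary and XOR column by column:
  1110  (14)
  0111  (7)
  1010  (10)
  0001  (1)
  0101  (5)
  ----
  0111  (7)
The overall nim-sum is X = 7. A stack of size p has a winning move iff p XOR X < p (reduce it to p XOR X).
  14: 14 XOR 7 = 9 < 14 — winning move (to 9).
  7: 7 XOR 7 = 0 < 7 — winning move (to 0).
  10: 10 XOR 7 = 13 ≥ 10 — no move.
  1: 1 XOR 7 = 6 ≥ 1 — no move.
  5: 5 XOR 7 = 2 < 5 — winning move (to 2).
That gives 3 winning moves.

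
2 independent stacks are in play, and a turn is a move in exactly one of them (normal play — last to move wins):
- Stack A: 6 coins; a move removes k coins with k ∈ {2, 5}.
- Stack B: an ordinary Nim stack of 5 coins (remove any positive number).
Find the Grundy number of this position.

Grundy values for stack A (subtraction set {2, 5}):
g(0) = mex{} = 0
g(1) = mex{} = 0
g(2) = mex{0} = 1
g(3) = mex{0} = 1
g(4) = mex{1} = 0
g(5) = mex{0,1} = 2
g(6) = mex{0} = 1
So g(6) = 1.
Stack B is a plain Nim stack of size 5, so its Grundy value is 5.
The value of a disjunctive sum is the nim-sum of the parts.
Combined value = 1 ⊕ 5 = 4.

4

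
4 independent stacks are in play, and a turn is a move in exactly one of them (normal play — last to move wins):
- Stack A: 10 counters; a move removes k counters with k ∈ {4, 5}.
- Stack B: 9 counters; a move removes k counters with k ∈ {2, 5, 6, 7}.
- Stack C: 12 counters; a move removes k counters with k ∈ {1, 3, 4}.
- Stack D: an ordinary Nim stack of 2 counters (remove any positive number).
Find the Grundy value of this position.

For stack A, compute g(0), g(1), … with moves {4, 5}:
k:     0  1  2  3  4  5  6  7  8  9 10
g(k):  0  0  0  0  1  1  1  1  2  0  0
So g(10) = 0.
Grundy values for stack B (subtraction set {2, 5, 6, 7}):
g(0) = mex{} = 0
g(1) = mex{} = 0
g(2) = mex{0} = 1
g(3) = mex{0} = 1
g(4) = mex{1} = 0
g(5) = mex{0,1} = 2
g(6) = mex{0} = 1
g(7) = mex{0,1,2} = 3
g(8) = mex{0,1} = 2
g(9) = mex{0,1,3} = 2
So g(9) = 2.
Build the Grundy sequence for stack C with g(k) = mex{g(k−s) : s ∈ {1, 3, 4}, s ≤ k}:
g(0) = mex{} = 0
g(1) = mex{0} = 1
g(2) = mex{1} = 0
g(3) = mex{0} = 1
g(4) = mex{0,1} = 2
g(5) = mex{0,1,2} = 3
g(6) = mex{0,1,3} = 2
g(7) = mex{1,2} = 0
g(8) = mex{0,2,3} = 1
g(9) = mex{1,2,3} = 0
g(10) = mex{0,2} = 1
g(11) = mex{0,1} = 2
g(12) = mex{0,1,2} = 3
So g(12) = 3.
Stack D is a plain Nim stack of size 2, so its Grundy value is 2.
The value of a disjunctive sum is the nim-sum of the parts.
Combined value = 0 XOR 2 XOR 3 XOR 2 = 3.

3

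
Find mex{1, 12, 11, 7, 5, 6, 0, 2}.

3

The values 0, 1, 2 are all present; 3 is the first non-negative integer missing from the set.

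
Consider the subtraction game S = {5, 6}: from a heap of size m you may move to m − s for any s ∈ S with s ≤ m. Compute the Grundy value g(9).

Build the Grundy sequence with g(k) = mex{g(k−s) : s ∈ {5, 6}, s ≤ k}:
g(0) = mex{} = 0
g(1) = mex{} = 0
g(2) = mex{} = 0
g(3) = mex{} = 0
g(4) = mex{} = 0
g(5) = mex{0} = 1
g(6) = mex{0} = 1
g(7) = mex{0} = 1
g(8) = mex{0} = 1
g(9) = mex{0} = 1
So g(9) = 1.

1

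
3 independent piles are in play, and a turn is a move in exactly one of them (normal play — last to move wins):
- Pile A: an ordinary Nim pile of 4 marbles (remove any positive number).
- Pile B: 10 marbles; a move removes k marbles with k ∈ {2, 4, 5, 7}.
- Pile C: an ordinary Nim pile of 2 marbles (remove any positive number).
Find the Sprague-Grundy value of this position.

6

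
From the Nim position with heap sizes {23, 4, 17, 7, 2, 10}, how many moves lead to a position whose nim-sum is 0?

Nim-sum: 23 ^ 4 ^ 17 ^ 7 ^ 2 ^ 10 = 13.
The overall nim-sum is X = 13. A heap of size p has a winning move iff p XOR X < p (reduce it to p XOR X).
  23: 23 XOR 13 = 26 ≥ 23 — no move.
  4: 4 XOR 13 = 9 ≥ 4 — no move.
  17: 17 XOR 13 = 28 ≥ 17 — no move.
  7: 7 XOR 13 = 10 ≥ 7 — no move.
  2: 2 XOR 13 = 15 ≥ 2 — no move.
  10: 10 XOR 13 = 7 < 10 — winning move (to 7).
That gives 1 winning move.

1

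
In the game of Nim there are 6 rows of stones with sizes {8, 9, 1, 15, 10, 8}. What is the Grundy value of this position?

13

Write each in binary and XOR column by column:
  1000  (8)
  1001  (9)
  0001  (1)
  1111  (15)
  1010  (10)
  1000  (8)
  ----
  1101  (13)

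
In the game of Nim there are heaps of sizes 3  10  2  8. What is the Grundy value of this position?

3

Nim-sum: 3 XOR 10 XOR 2 XOR 8 = 3.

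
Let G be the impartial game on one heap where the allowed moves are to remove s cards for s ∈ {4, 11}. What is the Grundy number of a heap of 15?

Grundy values for subtraction set {4, 11}:
k:     0  1  2  3  4  5  6  7  8  9 10 11 12 13 14 15
g(k):  0  0  0  0  1  1  1  1  0  0  0  2  1  1  1  0
So g(15) = 0.

0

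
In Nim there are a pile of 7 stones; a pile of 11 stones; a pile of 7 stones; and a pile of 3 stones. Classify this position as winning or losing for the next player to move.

Winning position

Compute the nim-sum pairwise:
7 XOR 11 = 12
12 XOR 7 = 11
11 XOR 3 = 8
The nim-sum is 8 ≠ 0, so this is an N-position: the player to move can win.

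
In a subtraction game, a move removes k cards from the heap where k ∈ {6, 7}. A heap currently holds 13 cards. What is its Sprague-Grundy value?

Grundy values for subtraction set {6, 7}:
k:     0  1  2  3  4  5  6  7  8  9 10 11 12 13
g(k):  0  0  0  0  0  0  1  1  1  1  1  1  2  0
So g(13) = 0.

0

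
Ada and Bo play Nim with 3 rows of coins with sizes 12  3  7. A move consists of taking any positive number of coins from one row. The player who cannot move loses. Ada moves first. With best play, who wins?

Ada wins

Compute the nim-sum pairwise:
12 ^ 3 = 15
15 ^ 7 = 8
The nim-sum is 8 ≠ 0, so this is an N-position: the player to move can win; Ada has a winning move.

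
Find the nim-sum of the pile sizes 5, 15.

Compute the nim-sum pairwise:
5 XOR 15 = 10

10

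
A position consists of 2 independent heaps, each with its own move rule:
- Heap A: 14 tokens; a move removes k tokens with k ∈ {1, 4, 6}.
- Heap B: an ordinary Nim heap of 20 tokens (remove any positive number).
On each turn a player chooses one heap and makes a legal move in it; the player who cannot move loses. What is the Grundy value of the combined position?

22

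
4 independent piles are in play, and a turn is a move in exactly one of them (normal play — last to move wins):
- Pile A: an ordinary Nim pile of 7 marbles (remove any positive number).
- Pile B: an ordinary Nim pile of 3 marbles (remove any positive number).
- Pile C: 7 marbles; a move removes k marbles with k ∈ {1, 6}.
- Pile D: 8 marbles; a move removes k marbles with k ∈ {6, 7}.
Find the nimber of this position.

Pile A is a plain Nim pile of size 7, so its Grundy value is 7.
Pile B is a plain Nim pile of size 3, so its Grundy value is 3.
Build the Grundy sequence for pile C with g(k) = mex{g(k−s) : s ∈ {1, 6}, s ≤ k}:
g(0) = mex{} = 0
g(1) = mex{0} = 1
g(2) = mex{1} = 0
g(3) = mex{0} = 1
g(4) = mex{1} = 0
g(5) = mex{0} = 1
g(6) = mex{0,1} = 2
g(7) = mex{1,2} = 0
So g(7) = 0.
Build the Grundy sequence for pile D with g(k) = mex{g(k−s) : s ∈ {6, 7}, s ≤ k}:
g(0) = mex{} = 0
g(1) = mex{} = 0
g(2) = mex{} = 0
g(3) = mex{} = 0
g(4) = mex{} = 0
g(5) = mex{} = 0
g(6) = mex{0} = 1
g(7) = mex{0} = 1
g(8) = mex{0} = 1
So g(8) = 1.
By the Sprague-Grundy theorem, the Grundy value of a sum of independent games is the XOR of the component values.
Combined value = 7 XOR 3 XOR 0 XOR 1 = 5.

5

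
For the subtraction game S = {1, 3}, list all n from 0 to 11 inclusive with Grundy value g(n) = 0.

Grundy values for subtraction set {1, 3}:
g(0) = mex{} = 0
g(1) = mex{0} = 1
g(2) = mex{1} = 0
g(3) = mex{0} = 1
g(4) = mex{1} = 0
g(5) = mex{0} = 1
g(6) = mex{1} = 0
g(7) = mex{0} = 1
g(8) = mex{1} = 0
g(9) = mex{0} = 1
g(10) = mex{1} = 0
g(11) = mex{0} = 1
The P-positions (g = 0) in 0..11 are 0, 2, 4, 6, 8, 10.

0, 2, 4, 6, 8, 10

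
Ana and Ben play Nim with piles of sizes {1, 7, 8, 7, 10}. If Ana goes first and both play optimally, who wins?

Ana wins

Compute the nim-sum pairwise:
1 XOR 7 = 6
6 XOR 8 = 14
14 XOR 7 = 9
9 XOR 10 = 3
The nim-sum is 3 ≠ 0, so this is an N-position: the player to move can win; Ana has a winning move.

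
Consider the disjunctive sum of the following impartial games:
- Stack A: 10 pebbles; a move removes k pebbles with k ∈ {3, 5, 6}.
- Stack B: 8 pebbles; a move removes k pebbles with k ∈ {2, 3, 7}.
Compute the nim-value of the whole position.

1

For stack A, compute g(0), g(1), … with moves {3, 5, 6}:
g(0) = mex{} = 0
g(1) = mex{} = 0
g(2) = mex{} = 0
g(3) = mex{0} = 1
g(4) = mex{0} = 1
g(5) = mex{0} = 1
g(6) = mex{0,1} = 2
g(7) = mex{0,1} = 2
g(8) = mex{0,1} = 2
g(9) = mex{1,2} = 0
g(10) = mex{1,2} = 0
So g(10) = 0.
For stack B, compute g(0), g(1), … with moves {2, 3, 7}:
g(0) = mex{} = 0
g(1) = mex{} = 0
g(2) = mex{0} = 1
g(3) = mex{0} = 1
g(4) = mex{0,1} = 2
g(5) = mex{1} = 0
g(6) = mex{1,2} = 0
g(7) = mex{0,2} = 1
g(8) = mex{0} = 1
So g(8) = 1.
The value of a disjunctive sum is the nim-sum of the parts.
Combined value = 0 XOR 1 = 1.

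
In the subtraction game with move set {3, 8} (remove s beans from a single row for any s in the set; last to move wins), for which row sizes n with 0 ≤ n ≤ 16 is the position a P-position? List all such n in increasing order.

Build the Grundy sequence with g(k) = mex{g(k−s) : s ∈ {3, 8}, s ≤ k}:
k:     0  1  2  3  4  5  6  7  8  9 10 11 12 13 14 15 16
g(k):  0  0  0  1  1  1  0  0  2  1  1  0  0  0  1  1  1
The P-positions (g = 0) in 0..16 are 0, 1, 2, 6, 7, 11, 12, 13.

0, 1, 2, 6, 7, 11, 12, 13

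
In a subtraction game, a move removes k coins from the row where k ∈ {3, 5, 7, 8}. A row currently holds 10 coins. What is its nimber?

3

Build the Grundy sequence with g(k) = mex{g(k−s) : s ∈ {3, 5, 7, 8}, s ≤ k}:
g(0) = mex{} = 0
g(1) = mex{} = 0
g(2) = mex{} = 0
g(3) = mex{0} = 1
g(4) = mex{0} = 1
g(5) = mex{0} = 1
g(6) = mex{0,1} = 2
g(7) = mex{0,1} = 2
g(8) = mex{0,1} = 2
g(9) = mex{0,1,2} = 3
g(10) = mex{0,1,2} = 3
So g(10) = 3.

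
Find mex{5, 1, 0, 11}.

2

The values 0, 1 are all present; 2 is the first non-negative integer missing from the set.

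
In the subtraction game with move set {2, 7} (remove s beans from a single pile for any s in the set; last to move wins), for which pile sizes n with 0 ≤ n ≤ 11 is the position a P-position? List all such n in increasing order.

0, 1, 4, 5, 9, 10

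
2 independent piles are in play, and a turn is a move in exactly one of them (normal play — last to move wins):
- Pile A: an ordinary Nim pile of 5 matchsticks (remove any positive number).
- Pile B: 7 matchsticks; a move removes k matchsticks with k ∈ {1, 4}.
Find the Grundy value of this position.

5

Pile A is a plain Nim pile of size 5, so its Grundy value is 5.
For pile B, compute g(0), g(1), … with moves {1, 4}:
g(0) = mex{} = 0
g(1) = mex{0} = 1
g(2) = mex{1} = 0
g(3) = mex{0} = 1
g(4) = mex{0,1} = 2
g(5) = mex{1,2} = 0
g(6) = mex{0} = 1
g(7) = mex{1} = 0
So g(7) = 0.
The value of a disjunctive sum is the nim-sum of the parts.
Combined value = 5 XOR 0 = 5.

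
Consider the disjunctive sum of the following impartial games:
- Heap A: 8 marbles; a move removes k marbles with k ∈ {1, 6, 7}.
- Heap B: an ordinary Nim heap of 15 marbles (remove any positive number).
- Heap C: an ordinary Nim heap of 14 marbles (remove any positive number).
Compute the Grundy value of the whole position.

Grundy values for heap A (subtraction set {1, 6, 7}):
k:     0  1  2  3  4  5  6  7  8
g(k):  0  1  0  1  0  1  2  3  2
So g(8) = 2.
Heap B is a plain Nim heap of size 15, so its Grundy value is 15.
Heap C is a plain Nim heap of size 14, so its Grundy value is 14.
By the Sprague-Grundy theorem, the Grundy value of a sum of independent games is the XOR of the component values.
Combined value = 2 ⊕ 15 ⊕ 14 = 3.

3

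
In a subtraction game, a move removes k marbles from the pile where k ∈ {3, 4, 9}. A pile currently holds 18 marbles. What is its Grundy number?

Build the Grundy sequence with g(k) = mex{g(k−s) : s ∈ {3, 4, 9}, s ≤ k}:
k:     0  1  2  3  4  5  6  7  8  9 10 11 12 13 14 15 16 17 18
g(k):  0  0  0  1  1  1  2  0  0  3  1  1  2  0  0  0  1  1  1
So g(18) = 1.

1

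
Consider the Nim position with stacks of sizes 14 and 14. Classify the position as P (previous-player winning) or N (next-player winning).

P-position

Nim-sum: 14 XOR 14 = 0.
The nim-sum is 0, so this is a P-position: the player to move is in a losing position under optimal play.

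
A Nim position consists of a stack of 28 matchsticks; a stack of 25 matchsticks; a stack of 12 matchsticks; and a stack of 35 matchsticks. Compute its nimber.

Compute the nim-sum pairwise:
28 XOR 25 = 5
5 XOR 12 = 9
9 XOR 35 = 42

42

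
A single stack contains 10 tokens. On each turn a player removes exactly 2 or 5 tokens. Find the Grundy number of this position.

1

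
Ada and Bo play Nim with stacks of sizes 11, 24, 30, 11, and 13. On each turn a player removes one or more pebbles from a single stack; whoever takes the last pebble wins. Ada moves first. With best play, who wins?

Ada wins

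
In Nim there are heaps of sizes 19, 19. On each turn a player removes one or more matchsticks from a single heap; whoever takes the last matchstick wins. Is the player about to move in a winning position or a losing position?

Losing position

Compute the nim-sum pairwise:
19 XOR 19 = 0
The nim-sum is 0, so this is a P-position: the player to move is in a losing position under optimal play.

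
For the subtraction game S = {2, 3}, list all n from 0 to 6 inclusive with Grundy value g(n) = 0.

0, 1, 5, 6

Build the Grundy sequence with g(k) = mex{g(k−s) : s ∈ {2, 3}, s ≤ k}:
k:     0  1  2  3  4  5  6
g(k):  0  0  1  1  2  0  0
The P-positions (g = 0) in 0..6 are 0, 1, 5, 6.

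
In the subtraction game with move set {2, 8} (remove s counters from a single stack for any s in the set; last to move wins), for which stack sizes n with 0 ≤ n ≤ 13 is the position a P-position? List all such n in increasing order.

0, 1, 4, 5, 10, 11

Grundy values for subtraction set {2, 8}:
k:     0  1  2  3  4  5  6  7  8  9 10 11 12 13
g(k):  0  0  1  1  0  0  1  1  2  2  0  0  1  1
The P-positions (g = 0) in 0..13 are 0, 1, 4, 5, 10, 11.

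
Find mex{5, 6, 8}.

0 is not in the set, so the mex is 0.

0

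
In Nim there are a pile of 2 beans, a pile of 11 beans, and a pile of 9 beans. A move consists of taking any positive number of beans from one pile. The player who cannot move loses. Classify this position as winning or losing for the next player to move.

Losing position

Bitwise XOR of the heap sizes:
  0010  (2)
  1011  (11)
  1001  (9)
  ----
  0000  (0)
The nim-sum is 0, so this is a P-position: the player to move is in a losing position under optimal play.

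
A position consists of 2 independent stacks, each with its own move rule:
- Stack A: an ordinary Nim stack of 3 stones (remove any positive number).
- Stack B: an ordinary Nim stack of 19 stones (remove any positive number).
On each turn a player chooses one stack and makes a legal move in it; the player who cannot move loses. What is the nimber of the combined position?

Stack A is a plain Nim stack of size 3, so its Grundy value is 3.
Stack B is a plain Nim stack of size 19, so its Grundy value is 19.
The value of a disjunctive sum is the nim-sum of the parts.
Combined value = 3 XOR 19 = 16.

16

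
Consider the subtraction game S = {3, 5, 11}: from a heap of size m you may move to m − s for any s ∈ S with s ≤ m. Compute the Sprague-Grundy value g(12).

Grundy values for subtraction set {3, 5, 11}:
k:     0  1  2  3  4  5  6  7  8  9 10 11 12
g(k):  0  0  0  1  1  1  2  2  0  0  0  1  1
So g(12) = 1.

1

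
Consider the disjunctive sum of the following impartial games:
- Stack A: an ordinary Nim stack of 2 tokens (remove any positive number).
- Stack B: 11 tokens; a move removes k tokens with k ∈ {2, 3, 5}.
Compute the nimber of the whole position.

Stack A is a plain Nim stack of size 2, so its Grundy value is 2.
Grundy values for stack B (subtraction set {2, 3, 5}):
g(0) = mex{} = 0
g(1) = mex{} = 0
g(2) = mex{0} = 1
g(3) = mex{0} = 1
g(4) = mex{0,1} = 2
g(5) = mex{0,1} = 2
g(6) = mex{0,1,2} = 3
g(7) = mex{1,2} = 0
g(8) = mex{1,2,3} = 0
g(9) = mex{0,2,3} = 1
g(10) = mex{0,2} = 1
g(11) = mex{0,1,3} = 2
So g(11) = 2.
By the Sprague-Grundy theorem, the Grundy value of a sum of independent games is the XOR of the component values.
Combined value = 2 ⊕ 2 = 0.

0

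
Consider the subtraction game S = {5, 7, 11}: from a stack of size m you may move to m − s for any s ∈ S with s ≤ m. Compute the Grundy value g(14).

Build the Grundy sequence with g(k) = mex{g(k−s) : s ∈ {5, 7, 11}, s ≤ k}:
g(0) = mex{} = 0
g(1) = mex{} = 0
g(2) = mex{} = 0
g(3) = mex{} = 0
g(4) = mex{} = 0
g(5) = mex{0} = 1
g(6) = mex{0} = 1
g(7) = mex{0} = 1
g(8) = mex{0} = 1
g(9) = mex{0} = 1
g(10) = mex{0,1} = 2
g(11) = mex{0,1} = 2
g(12) = mex{0,1} = 2
g(13) = mex{0,1} = 2
g(14) = mex{0,1} = 2
So g(14) = 2.

2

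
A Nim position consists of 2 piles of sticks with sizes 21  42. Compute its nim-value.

63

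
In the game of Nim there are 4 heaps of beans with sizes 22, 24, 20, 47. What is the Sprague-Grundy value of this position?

53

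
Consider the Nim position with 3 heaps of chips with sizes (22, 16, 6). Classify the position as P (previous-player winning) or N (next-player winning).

P-position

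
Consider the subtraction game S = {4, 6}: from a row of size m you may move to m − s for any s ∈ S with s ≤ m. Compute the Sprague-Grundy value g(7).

1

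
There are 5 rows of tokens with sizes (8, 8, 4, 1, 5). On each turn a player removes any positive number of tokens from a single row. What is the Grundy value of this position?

0

Nim-sum: 8 ⊕ 8 ⊕ 4 ⊕ 1 ⊕ 5 = 0.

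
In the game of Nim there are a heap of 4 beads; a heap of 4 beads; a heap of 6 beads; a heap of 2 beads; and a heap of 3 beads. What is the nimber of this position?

7

Compute the nim-sum pairwise:
4 ⊕ 4 = 0
0 ⊕ 6 = 6
6 ⊕ 2 = 4
4 ⊕ 3 = 7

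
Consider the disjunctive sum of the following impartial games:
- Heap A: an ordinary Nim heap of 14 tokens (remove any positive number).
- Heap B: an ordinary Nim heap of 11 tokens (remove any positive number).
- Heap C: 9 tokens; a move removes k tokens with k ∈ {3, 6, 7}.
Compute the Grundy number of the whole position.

6

Heap A is a plain Nim heap of size 14, so its Grundy value is 14.
Heap B is a plain Nim heap of size 11, so its Grundy value is 11.
Build the Grundy sequence for heap C with g(k) = mex{g(k−s) : s ∈ {3, 6, 7}, s ≤ k}:
k:     0  1  2  3  4  5  6  7  8  9
g(k):  0  0  0  1  1  1  2  2  2  3
So g(9) = 3.
By the Sprague-Grundy theorem, the Grundy value of a sum of independent games is the XOR of the component values.
Combined value = 14 XOR 11 XOR 3 = 6.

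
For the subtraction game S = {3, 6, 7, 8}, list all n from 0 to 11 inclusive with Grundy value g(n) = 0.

0, 1, 2, 11

Build the Grundy sequence with g(k) = mex{g(k−s) : s ∈ {3, 6, 7, 8}, s ≤ k}:
g(0) = mex{} = 0
g(1) = mex{} = 0
g(2) = mex{} = 0
g(3) = mex{0} = 1
g(4) = mex{0} = 1
g(5) = mex{0} = 1
g(6) = mex{0,1} = 2
g(7) = mex{0,1} = 2
g(8) = mex{0,1} = 2
g(9) = mex{0,1,2} = 3
g(10) = mex{0,1,2} = 3
g(11) = mex{1,2} = 0
The P-positions (g = 0) in 0..11 are 0, 1, 2, 11.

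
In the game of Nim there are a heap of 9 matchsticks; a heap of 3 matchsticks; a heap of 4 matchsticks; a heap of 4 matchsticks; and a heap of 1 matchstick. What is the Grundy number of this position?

11

Nim-sum: 9 ⊕ 3 ⊕ 4 ⊕ 4 ⊕ 1 = 11.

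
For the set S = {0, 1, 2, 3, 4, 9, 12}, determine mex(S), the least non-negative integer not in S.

5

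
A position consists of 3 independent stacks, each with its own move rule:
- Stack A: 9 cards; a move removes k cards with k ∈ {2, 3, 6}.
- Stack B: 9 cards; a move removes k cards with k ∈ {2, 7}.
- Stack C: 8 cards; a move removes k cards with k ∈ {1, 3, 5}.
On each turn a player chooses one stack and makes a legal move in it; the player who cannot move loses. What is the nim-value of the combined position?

For stack A, compute g(0), g(1), … with moves {2, 3, 6}:
k:     0  1  2  3  4  5  6  7  8  9
g(k):  0  0  1  1  2  0  3  1  2  0
So g(9) = 0.
Build the Grundy sequence for stack B with g(k) = mex{g(k−s) : s ∈ {2, 7}, s ≤ k}:
k:     0  1  2  3  4  5  6  7  8  9
g(k):  0  0  1  1  0  0  1  1  2  0
So g(9) = 0.
Build the Grundy sequence for stack C with g(k) = mex{g(k−s) : s ∈ {1, 3, 5}, s ≤ k}:
g(0) = mex{} = 0
g(1) = mex{0} = 1
g(2) = mex{1} = 0
g(3) = mex{0} = 1
g(4) = mex{1} = 0
g(5) = mex{0} = 1
g(6) = mex{1} = 0
g(7) = mex{0} = 1
g(8) = mex{1} = 0
So g(8) = 0.
By the Sprague-Grundy theorem, the Grundy value of a sum of independent games is the XOR of the component values.
Combined value = 0 ⊕ 0 ⊕ 0 = 0.

0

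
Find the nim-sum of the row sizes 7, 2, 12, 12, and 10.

15

Nim-sum: 7 ⊕ 2 ⊕ 12 ⊕ 12 ⊕ 10 = 15.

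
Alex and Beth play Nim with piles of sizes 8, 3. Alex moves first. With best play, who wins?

Alex wins

Nim-sum: 8 ^ 3 = 11.
The nim-sum is 11 ≠ 0, so this is an N-position: the player to move can win; Alex has a winning move.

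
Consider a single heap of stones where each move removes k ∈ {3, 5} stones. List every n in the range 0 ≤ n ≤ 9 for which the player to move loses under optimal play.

0, 1, 2, 8, 9

Grundy values for subtraction set {3, 5}:
g(0) = mex{} = 0
g(1) = mex{} = 0
g(2) = mex{} = 0
g(3) = mex{0} = 1
g(4) = mex{0} = 1
g(5) = mex{0} = 1
g(6) = mex{0,1} = 2
g(7) = mex{0,1} = 2
g(8) = mex{1} = 0
g(9) = mex{1,2} = 0
The P-positions (g = 0) in 0..9 are 0, 1, 2, 8, 9.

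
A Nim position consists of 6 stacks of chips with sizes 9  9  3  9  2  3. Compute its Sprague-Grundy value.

Nim-sum: 9 ^ 9 ^ 3 ^ 9 ^ 2 ^ 3 = 11.

11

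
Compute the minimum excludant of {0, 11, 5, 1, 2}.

The values 0, 1, 2 are all present; 3 is the first non-negative integer missing from the set.

3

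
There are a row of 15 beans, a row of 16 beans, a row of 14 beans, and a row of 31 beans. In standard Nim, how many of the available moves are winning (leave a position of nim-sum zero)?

3

Nim-sum: 15 ⊕ 16 ⊕ 14 ⊕ 31 = 14.
The overall nim-sum is X = 14. A row of size p has a winning move iff p XOR X < p (reduce it to p XOR X).
  15: 15 XOR 14 = 1 < 15 — winning move (to 1).
  16: 16 XOR 14 = 30 ≥ 16 — no move.
  14: 14 XOR 14 = 0 < 14 — winning move (to 0).
  31: 31 XOR 14 = 17 < 31 — winning move (to 17).
That gives 3 winning moves.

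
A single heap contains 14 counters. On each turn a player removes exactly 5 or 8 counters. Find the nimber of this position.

Build the Grundy sequence with g(k) = mex{g(k−s) : s ∈ {5, 8}, s ≤ k}:
k:     0  1  2  3  4  5  6  7  8  9 10 11 12 13 14
g(k):  0  0  0  0  0  1  1  1  1  1  2  2  2  0  0
So g(14) = 0.

0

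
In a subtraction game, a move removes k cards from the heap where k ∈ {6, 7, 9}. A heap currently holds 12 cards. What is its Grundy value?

2

Grundy values for subtraction set {6, 7, 9}:
g(0) = mex{} = 0
g(1) = mex{} = 0
g(2) = mex{} = 0
g(3) = mex{} = 0
g(4) = mex{} = 0
g(5) = mex{} = 0
g(6) = mex{0} = 1
g(7) = mex{0} = 1
g(8) = mex{0} = 1
g(9) = mex{0} = 1
g(10) = mex{0} = 1
g(11) = mex{0} = 1
g(12) = mex{0,1} = 2
So g(12) = 2.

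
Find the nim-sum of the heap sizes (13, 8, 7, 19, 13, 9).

Nim-sum: 13 ⊕ 8 ⊕ 7 ⊕ 19 ⊕ 13 ⊕ 9 = 21.

21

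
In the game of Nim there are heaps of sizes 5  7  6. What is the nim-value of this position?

Write each in binary and XOR column by column:
  101  (5)
  111  (7)
  110  (6)
  ---
  100  (4)

4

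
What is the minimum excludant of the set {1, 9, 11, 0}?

2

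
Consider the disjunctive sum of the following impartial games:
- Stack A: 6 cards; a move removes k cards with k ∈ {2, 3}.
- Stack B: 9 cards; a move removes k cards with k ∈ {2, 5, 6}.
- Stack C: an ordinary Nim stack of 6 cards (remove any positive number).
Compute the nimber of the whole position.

Build the Grundy sequence for stack A with g(k) = mex{g(k−s) : s ∈ {2, 3}, s ≤ k}:
k:     0  1  2  3  4  5  6
g(k):  0  0  1  1  2  0  0
So g(6) = 0.
Build the Grundy sequence for stack B with g(k) = mex{g(k−s) : s ∈ {2, 5, 6}, s ≤ k}:
k:     0  1  2  3  4  5  6  7  8  9
g(k):  0  0  1  1  0  2  1  3  0  2
So g(9) = 2.
Stack C is a plain Nim stack of size 6, so its Grundy value is 6.
By the Sprague-Grundy theorem, the Grundy value of a sum of independent games is the XOR of the component values.
Combined value = 0 ⊕ 2 ⊕ 6 = 4.

4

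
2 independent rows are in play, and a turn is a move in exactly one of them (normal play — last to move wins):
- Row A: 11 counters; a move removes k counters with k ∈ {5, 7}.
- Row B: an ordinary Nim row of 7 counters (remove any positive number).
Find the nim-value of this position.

5

For row A, compute g(0), g(1), … with moves {5, 7}:
k:     0  1  2  3  4  5  6  7  8  9 10 11
g(k):  0  0  0  0  0  1  1  1  1  1  2  2
So g(11) = 2.
Row B is a plain Nim row of size 7, so its Grundy value is 7.
By the Sprague-Grundy theorem, the Grundy value of a sum of independent games is the XOR of the component values.
Combined value = 2 ⊕ 7 = 5.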